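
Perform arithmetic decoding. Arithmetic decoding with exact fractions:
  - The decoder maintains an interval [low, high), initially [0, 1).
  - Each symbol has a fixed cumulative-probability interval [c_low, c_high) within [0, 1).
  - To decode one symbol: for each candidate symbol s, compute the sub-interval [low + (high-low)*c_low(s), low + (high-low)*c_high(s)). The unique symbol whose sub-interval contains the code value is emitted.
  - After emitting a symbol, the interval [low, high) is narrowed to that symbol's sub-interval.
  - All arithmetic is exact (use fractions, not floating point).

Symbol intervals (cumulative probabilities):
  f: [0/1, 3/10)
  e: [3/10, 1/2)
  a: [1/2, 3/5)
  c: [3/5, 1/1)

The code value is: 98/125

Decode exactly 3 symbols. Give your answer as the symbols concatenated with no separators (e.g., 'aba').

Step 1: interval [0/1, 1/1), width = 1/1 - 0/1 = 1/1
  'f': [0/1 + 1/1*0/1, 0/1 + 1/1*3/10) = [0/1, 3/10)
  'e': [0/1 + 1/1*3/10, 0/1 + 1/1*1/2) = [3/10, 1/2)
  'a': [0/1 + 1/1*1/2, 0/1 + 1/1*3/5) = [1/2, 3/5)
  'c': [0/1 + 1/1*3/5, 0/1 + 1/1*1/1) = [3/5, 1/1) <- contains code 98/125
  emit 'c', narrow to [3/5, 1/1)
Step 2: interval [3/5, 1/1), width = 1/1 - 3/5 = 2/5
  'f': [3/5 + 2/5*0/1, 3/5 + 2/5*3/10) = [3/5, 18/25)
  'e': [3/5 + 2/5*3/10, 3/5 + 2/5*1/2) = [18/25, 4/5) <- contains code 98/125
  'a': [3/5 + 2/5*1/2, 3/5 + 2/5*3/5) = [4/5, 21/25)
  'c': [3/5 + 2/5*3/5, 3/5 + 2/5*1/1) = [21/25, 1/1)
  emit 'e', narrow to [18/25, 4/5)
Step 3: interval [18/25, 4/5), width = 4/5 - 18/25 = 2/25
  'f': [18/25 + 2/25*0/1, 18/25 + 2/25*3/10) = [18/25, 93/125)
  'e': [18/25 + 2/25*3/10, 18/25 + 2/25*1/2) = [93/125, 19/25)
  'a': [18/25 + 2/25*1/2, 18/25 + 2/25*3/5) = [19/25, 96/125)
  'c': [18/25 + 2/25*3/5, 18/25 + 2/25*1/1) = [96/125, 4/5) <- contains code 98/125
  emit 'c', narrow to [96/125, 4/5)

Answer: cec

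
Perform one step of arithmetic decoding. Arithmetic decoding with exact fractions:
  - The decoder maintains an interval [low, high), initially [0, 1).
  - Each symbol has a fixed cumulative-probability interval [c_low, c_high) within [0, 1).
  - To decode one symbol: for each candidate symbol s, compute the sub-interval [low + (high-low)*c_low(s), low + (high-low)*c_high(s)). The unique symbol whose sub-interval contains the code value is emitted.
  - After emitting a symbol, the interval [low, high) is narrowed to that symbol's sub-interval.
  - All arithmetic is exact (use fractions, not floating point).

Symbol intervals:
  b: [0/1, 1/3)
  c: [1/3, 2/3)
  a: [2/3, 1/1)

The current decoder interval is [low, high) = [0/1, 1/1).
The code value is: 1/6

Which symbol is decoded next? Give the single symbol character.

Answer: b

Derivation:
Interval width = high − low = 1/1 − 0/1 = 1/1
Scaled code = (code − low) / width = (1/6 − 0/1) / 1/1 = 1/6
  b: [0/1, 1/3) ← scaled code falls here ✓
  c: [1/3, 2/3) 
  a: [2/3, 1/1) 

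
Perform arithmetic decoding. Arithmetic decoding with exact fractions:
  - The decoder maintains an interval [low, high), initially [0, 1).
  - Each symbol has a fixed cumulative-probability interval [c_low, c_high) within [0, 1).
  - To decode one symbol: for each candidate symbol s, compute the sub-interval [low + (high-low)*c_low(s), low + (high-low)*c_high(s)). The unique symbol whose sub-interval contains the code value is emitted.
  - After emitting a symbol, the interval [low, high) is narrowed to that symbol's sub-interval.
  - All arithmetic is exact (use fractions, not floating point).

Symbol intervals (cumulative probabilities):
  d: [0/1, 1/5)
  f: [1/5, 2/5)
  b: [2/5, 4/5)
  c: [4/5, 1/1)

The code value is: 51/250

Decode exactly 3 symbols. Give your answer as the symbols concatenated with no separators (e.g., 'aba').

Step 1: interval [0/1, 1/1), width = 1/1 - 0/1 = 1/1
  'd': [0/1 + 1/1*0/1, 0/1 + 1/1*1/5) = [0/1, 1/5)
  'f': [0/1 + 1/1*1/5, 0/1 + 1/1*2/5) = [1/5, 2/5) <- contains code 51/250
  'b': [0/1 + 1/1*2/5, 0/1 + 1/1*4/5) = [2/5, 4/5)
  'c': [0/1 + 1/1*4/5, 0/1 + 1/1*1/1) = [4/5, 1/1)
  emit 'f', narrow to [1/5, 2/5)
Step 2: interval [1/5, 2/5), width = 2/5 - 1/5 = 1/5
  'd': [1/5 + 1/5*0/1, 1/5 + 1/5*1/5) = [1/5, 6/25) <- contains code 51/250
  'f': [1/5 + 1/5*1/5, 1/5 + 1/5*2/5) = [6/25, 7/25)
  'b': [1/5 + 1/5*2/5, 1/5 + 1/5*4/5) = [7/25, 9/25)
  'c': [1/5 + 1/5*4/5, 1/5 + 1/5*1/1) = [9/25, 2/5)
  emit 'd', narrow to [1/5, 6/25)
Step 3: interval [1/5, 6/25), width = 6/25 - 1/5 = 1/25
  'd': [1/5 + 1/25*0/1, 1/5 + 1/25*1/5) = [1/5, 26/125) <- contains code 51/250
  'f': [1/5 + 1/25*1/5, 1/5 + 1/25*2/5) = [26/125, 27/125)
  'b': [1/5 + 1/25*2/5, 1/5 + 1/25*4/5) = [27/125, 29/125)
  'c': [1/5 + 1/25*4/5, 1/5 + 1/25*1/1) = [29/125, 6/25)
  emit 'd', narrow to [1/5, 26/125)

Answer: fdd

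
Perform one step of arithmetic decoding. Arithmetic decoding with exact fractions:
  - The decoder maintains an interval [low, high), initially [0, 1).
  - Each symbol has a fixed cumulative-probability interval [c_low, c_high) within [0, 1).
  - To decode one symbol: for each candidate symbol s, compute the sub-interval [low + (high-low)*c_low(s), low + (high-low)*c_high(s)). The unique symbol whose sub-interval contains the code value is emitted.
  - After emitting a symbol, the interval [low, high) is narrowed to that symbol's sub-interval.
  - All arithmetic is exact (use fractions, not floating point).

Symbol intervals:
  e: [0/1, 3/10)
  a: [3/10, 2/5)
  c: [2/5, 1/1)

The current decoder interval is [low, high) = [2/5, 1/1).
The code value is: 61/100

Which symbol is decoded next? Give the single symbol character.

Interval width = high − low = 1/1 − 2/5 = 3/5
Scaled code = (code − low) / width = (61/100 − 2/5) / 3/5 = 7/20
  e: [0/1, 3/10) 
  a: [3/10, 2/5) ← scaled code falls here ✓
  c: [2/5, 1/1) 

Answer: a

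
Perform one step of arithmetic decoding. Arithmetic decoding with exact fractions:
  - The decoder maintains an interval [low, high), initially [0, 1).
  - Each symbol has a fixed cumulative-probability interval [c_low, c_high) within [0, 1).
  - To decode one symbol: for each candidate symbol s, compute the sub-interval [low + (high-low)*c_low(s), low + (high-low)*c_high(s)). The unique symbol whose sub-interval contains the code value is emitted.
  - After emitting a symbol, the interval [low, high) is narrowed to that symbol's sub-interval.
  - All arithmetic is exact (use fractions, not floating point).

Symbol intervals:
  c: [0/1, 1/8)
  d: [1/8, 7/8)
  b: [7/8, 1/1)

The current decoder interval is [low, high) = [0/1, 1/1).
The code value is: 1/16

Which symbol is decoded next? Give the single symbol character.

Interval width = high − low = 1/1 − 0/1 = 1/1
Scaled code = (code − low) / width = (1/16 − 0/1) / 1/1 = 1/16
  c: [0/1, 1/8) ← scaled code falls here ✓
  d: [1/8, 7/8) 
  b: [7/8, 1/1) 

Answer: c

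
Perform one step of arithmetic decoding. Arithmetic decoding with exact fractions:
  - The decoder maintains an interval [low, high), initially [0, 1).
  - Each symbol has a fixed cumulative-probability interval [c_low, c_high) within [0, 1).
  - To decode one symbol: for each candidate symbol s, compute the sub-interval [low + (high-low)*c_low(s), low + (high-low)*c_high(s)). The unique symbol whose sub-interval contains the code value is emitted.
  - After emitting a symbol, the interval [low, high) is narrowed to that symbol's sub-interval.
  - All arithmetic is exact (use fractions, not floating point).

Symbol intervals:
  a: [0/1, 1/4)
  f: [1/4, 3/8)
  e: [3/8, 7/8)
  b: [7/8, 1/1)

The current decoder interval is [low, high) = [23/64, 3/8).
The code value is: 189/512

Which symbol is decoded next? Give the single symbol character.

Answer: e

Derivation:
Interval width = high − low = 3/8 − 23/64 = 1/64
Scaled code = (code − low) / width = (189/512 − 23/64) / 1/64 = 5/8
  a: [0/1, 1/4) 
  f: [1/4, 3/8) 
  e: [3/8, 7/8) ← scaled code falls here ✓
  b: [7/8, 1/1) 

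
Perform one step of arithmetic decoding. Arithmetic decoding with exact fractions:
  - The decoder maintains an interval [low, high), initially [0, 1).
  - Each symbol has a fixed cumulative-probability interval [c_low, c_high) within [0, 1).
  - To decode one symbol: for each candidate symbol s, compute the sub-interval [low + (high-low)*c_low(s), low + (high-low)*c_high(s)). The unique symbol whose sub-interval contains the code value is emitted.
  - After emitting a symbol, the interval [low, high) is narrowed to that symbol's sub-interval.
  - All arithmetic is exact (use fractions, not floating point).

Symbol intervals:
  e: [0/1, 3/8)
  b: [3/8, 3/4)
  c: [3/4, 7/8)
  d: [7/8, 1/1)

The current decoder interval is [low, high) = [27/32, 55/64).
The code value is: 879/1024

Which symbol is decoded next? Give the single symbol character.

Interval width = high − low = 55/64 − 27/32 = 1/64
Scaled code = (code − low) / width = (879/1024 − 27/32) / 1/64 = 15/16
  e: [0/1, 3/8) 
  b: [3/8, 3/4) 
  c: [3/4, 7/8) 
  d: [7/8, 1/1) ← scaled code falls here ✓

Answer: d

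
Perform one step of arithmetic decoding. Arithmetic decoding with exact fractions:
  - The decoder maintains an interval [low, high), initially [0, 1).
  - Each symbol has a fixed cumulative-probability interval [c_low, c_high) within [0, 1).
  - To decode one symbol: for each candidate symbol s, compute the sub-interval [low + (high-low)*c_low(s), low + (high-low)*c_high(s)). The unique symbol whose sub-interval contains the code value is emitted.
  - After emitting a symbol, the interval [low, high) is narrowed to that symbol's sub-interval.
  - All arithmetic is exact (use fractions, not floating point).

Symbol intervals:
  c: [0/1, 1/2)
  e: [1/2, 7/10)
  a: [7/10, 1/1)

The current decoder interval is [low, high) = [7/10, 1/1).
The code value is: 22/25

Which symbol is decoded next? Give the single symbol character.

Answer: e

Derivation:
Interval width = high − low = 1/1 − 7/10 = 3/10
Scaled code = (code − low) / width = (22/25 − 7/10) / 3/10 = 3/5
  c: [0/1, 1/2) 
  e: [1/2, 7/10) ← scaled code falls here ✓
  a: [7/10, 1/1) 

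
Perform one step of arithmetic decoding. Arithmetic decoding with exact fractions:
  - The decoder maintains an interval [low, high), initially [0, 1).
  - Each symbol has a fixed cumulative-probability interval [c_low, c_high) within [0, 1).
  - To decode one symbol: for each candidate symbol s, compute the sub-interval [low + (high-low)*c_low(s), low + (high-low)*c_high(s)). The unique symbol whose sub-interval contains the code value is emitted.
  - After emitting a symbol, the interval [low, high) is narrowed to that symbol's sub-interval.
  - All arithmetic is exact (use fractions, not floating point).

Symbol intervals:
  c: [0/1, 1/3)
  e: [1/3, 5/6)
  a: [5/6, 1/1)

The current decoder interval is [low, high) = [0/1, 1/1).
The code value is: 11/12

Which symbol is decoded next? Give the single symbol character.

Answer: a

Derivation:
Interval width = high − low = 1/1 − 0/1 = 1/1
Scaled code = (code − low) / width = (11/12 − 0/1) / 1/1 = 11/12
  c: [0/1, 1/3) 
  e: [1/3, 5/6) 
  a: [5/6, 1/1) ← scaled code falls here ✓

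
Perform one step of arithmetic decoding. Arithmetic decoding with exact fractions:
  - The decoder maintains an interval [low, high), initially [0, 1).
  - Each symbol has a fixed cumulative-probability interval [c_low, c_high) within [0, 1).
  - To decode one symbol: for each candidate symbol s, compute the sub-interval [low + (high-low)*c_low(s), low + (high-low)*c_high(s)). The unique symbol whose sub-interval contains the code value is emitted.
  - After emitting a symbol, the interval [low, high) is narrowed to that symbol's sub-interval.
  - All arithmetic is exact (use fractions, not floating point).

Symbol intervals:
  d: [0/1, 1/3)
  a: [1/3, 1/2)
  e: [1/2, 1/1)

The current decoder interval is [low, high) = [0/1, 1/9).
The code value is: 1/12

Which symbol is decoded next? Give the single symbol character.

Interval width = high − low = 1/9 − 0/1 = 1/9
Scaled code = (code − low) / width = (1/12 − 0/1) / 1/9 = 3/4
  d: [0/1, 1/3) 
  a: [1/3, 1/2) 
  e: [1/2, 1/1) ← scaled code falls here ✓

Answer: e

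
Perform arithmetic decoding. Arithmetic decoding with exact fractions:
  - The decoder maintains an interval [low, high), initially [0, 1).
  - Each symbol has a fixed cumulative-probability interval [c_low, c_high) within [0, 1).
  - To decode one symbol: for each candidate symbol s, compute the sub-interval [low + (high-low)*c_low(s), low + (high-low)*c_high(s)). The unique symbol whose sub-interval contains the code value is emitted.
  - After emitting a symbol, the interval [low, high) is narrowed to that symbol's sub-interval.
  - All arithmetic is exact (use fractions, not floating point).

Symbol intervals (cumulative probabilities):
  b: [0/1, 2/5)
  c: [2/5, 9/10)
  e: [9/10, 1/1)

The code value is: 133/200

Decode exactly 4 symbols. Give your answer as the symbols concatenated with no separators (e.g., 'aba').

Answer: ccbc

Derivation:
Step 1: interval [0/1, 1/1), width = 1/1 - 0/1 = 1/1
  'b': [0/1 + 1/1*0/1, 0/1 + 1/1*2/5) = [0/1, 2/5)
  'c': [0/1 + 1/1*2/5, 0/1 + 1/1*9/10) = [2/5, 9/10) <- contains code 133/200
  'e': [0/1 + 1/1*9/10, 0/1 + 1/1*1/1) = [9/10, 1/1)
  emit 'c', narrow to [2/5, 9/10)
Step 2: interval [2/5, 9/10), width = 9/10 - 2/5 = 1/2
  'b': [2/5 + 1/2*0/1, 2/5 + 1/2*2/5) = [2/5, 3/5)
  'c': [2/5 + 1/2*2/5, 2/5 + 1/2*9/10) = [3/5, 17/20) <- contains code 133/200
  'e': [2/5 + 1/2*9/10, 2/5 + 1/2*1/1) = [17/20, 9/10)
  emit 'c', narrow to [3/5, 17/20)
Step 3: interval [3/5, 17/20), width = 17/20 - 3/5 = 1/4
  'b': [3/5 + 1/4*0/1, 3/5 + 1/4*2/5) = [3/5, 7/10) <- contains code 133/200
  'c': [3/5 + 1/4*2/5, 3/5 + 1/4*9/10) = [7/10, 33/40)
  'e': [3/5 + 1/4*9/10, 3/5 + 1/4*1/1) = [33/40, 17/20)
  emit 'b', narrow to [3/5, 7/10)
Step 4: interval [3/5, 7/10), width = 7/10 - 3/5 = 1/10
  'b': [3/5 + 1/10*0/1, 3/5 + 1/10*2/5) = [3/5, 16/25)
  'c': [3/5 + 1/10*2/5, 3/5 + 1/10*9/10) = [16/25, 69/100) <- contains code 133/200
  'e': [3/5 + 1/10*9/10, 3/5 + 1/10*1/1) = [69/100, 7/10)
  emit 'c', narrow to [16/25, 69/100)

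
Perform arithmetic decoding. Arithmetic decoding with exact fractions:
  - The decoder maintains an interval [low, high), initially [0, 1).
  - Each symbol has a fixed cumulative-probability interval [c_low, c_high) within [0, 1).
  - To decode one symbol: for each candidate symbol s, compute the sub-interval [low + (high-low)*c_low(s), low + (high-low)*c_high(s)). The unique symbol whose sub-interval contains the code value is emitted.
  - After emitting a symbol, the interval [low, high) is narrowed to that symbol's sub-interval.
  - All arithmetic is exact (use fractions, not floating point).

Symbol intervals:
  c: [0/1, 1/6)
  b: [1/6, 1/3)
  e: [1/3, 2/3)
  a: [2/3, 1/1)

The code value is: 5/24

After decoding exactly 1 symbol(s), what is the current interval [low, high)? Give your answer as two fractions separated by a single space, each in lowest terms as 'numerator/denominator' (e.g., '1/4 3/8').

Answer: 1/6 1/3

Derivation:
Step 1: interval [0/1, 1/1), width = 1/1 - 0/1 = 1/1
  'c': [0/1 + 1/1*0/1, 0/1 + 1/1*1/6) = [0/1, 1/6)
  'b': [0/1 + 1/1*1/6, 0/1 + 1/1*1/3) = [1/6, 1/3) <- contains code 5/24
  'e': [0/1 + 1/1*1/3, 0/1 + 1/1*2/3) = [1/3, 2/3)
  'a': [0/1 + 1/1*2/3, 0/1 + 1/1*1/1) = [2/3, 1/1)
  emit 'b', narrow to [1/6, 1/3)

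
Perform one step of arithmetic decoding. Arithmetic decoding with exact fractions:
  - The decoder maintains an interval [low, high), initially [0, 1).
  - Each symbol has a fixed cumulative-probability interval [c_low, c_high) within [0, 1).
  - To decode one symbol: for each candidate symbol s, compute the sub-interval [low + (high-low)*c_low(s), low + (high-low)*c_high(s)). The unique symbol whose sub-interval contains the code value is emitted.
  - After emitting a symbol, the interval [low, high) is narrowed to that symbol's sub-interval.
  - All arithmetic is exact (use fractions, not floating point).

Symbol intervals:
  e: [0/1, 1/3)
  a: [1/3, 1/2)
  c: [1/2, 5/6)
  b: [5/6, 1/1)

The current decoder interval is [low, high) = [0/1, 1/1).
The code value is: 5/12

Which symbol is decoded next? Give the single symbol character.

Interval width = high − low = 1/1 − 0/1 = 1/1
Scaled code = (code − low) / width = (5/12 − 0/1) / 1/1 = 5/12
  e: [0/1, 1/3) 
  a: [1/3, 1/2) ← scaled code falls here ✓
  c: [1/2, 5/6) 
  b: [5/6, 1/1) 

Answer: a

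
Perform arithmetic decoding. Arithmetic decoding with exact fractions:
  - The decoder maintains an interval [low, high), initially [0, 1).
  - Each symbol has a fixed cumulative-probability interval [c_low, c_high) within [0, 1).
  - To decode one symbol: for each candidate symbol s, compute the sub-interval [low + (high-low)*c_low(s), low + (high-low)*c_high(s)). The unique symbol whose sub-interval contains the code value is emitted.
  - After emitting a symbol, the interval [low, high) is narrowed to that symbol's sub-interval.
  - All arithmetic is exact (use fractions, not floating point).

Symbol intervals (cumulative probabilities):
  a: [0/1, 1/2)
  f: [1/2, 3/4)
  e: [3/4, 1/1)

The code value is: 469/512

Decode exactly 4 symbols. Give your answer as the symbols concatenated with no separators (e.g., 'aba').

Step 1: interval [0/1, 1/1), width = 1/1 - 0/1 = 1/1
  'a': [0/1 + 1/1*0/1, 0/1 + 1/1*1/2) = [0/1, 1/2)
  'f': [0/1 + 1/1*1/2, 0/1 + 1/1*3/4) = [1/2, 3/4)
  'e': [0/1 + 1/1*3/4, 0/1 + 1/1*1/1) = [3/4, 1/1) <- contains code 469/512
  emit 'e', narrow to [3/4, 1/1)
Step 2: interval [3/4, 1/1), width = 1/1 - 3/4 = 1/4
  'a': [3/4 + 1/4*0/1, 3/4 + 1/4*1/2) = [3/4, 7/8)
  'f': [3/4 + 1/4*1/2, 3/4 + 1/4*3/4) = [7/8, 15/16) <- contains code 469/512
  'e': [3/4 + 1/4*3/4, 3/4 + 1/4*1/1) = [15/16, 1/1)
  emit 'f', narrow to [7/8, 15/16)
Step 3: interval [7/8, 15/16), width = 15/16 - 7/8 = 1/16
  'a': [7/8 + 1/16*0/1, 7/8 + 1/16*1/2) = [7/8, 29/32)
  'f': [7/8 + 1/16*1/2, 7/8 + 1/16*3/4) = [29/32, 59/64) <- contains code 469/512
  'e': [7/8 + 1/16*3/4, 7/8 + 1/16*1/1) = [59/64, 15/16)
  emit 'f', narrow to [29/32, 59/64)
Step 4: interval [29/32, 59/64), width = 59/64 - 29/32 = 1/64
  'a': [29/32 + 1/64*0/1, 29/32 + 1/64*1/2) = [29/32, 117/128)
  'f': [29/32 + 1/64*1/2, 29/32 + 1/64*3/4) = [117/128, 235/256) <- contains code 469/512
  'e': [29/32 + 1/64*3/4, 29/32 + 1/64*1/1) = [235/256, 59/64)
  emit 'f', narrow to [117/128, 235/256)

Answer: efff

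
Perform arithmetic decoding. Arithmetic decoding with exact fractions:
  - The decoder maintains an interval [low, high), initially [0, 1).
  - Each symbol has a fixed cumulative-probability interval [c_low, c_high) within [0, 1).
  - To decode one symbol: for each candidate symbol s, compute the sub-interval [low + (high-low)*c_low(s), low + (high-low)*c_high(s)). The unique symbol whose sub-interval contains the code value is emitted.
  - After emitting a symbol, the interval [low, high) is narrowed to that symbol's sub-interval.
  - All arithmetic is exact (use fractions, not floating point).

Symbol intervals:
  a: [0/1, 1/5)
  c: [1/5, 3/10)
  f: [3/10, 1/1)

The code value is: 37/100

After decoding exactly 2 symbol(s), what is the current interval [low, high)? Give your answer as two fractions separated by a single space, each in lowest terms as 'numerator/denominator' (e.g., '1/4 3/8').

Answer: 3/10 11/25

Derivation:
Step 1: interval [0/1, 1/1), width = 1/1 - 0/1 = 1/1
  'a': [0/1 + 1/1*0/1, 0/1 + 1/1*1/5) = [0/1, 1/5)
  'c': [0/1 + 1/1*1/5, 0/1 + 1/1*3/10) = [1/5, 3/10)
  'f': [0/1 + 1/1*3/10, 0/1 + 1/1*1/1) = [3/10, 1/1) <- contains code 37/100
  emit 'f', narrow to [3/10, 1/1)
Step 2: interval [3/10, 1/1), width = 1/1 - 3/10 = 7/10
  'a': [3/10 + 7/10*0/1, 3/10 + 7/10*1/5) = [3/10, 11/25) <- contains code 37/100
  'c': [3/10 + 7/10*1/5, 3/10 + 7/10*3/10) = [11/25, 51/100)
  'f': [3/10 + 7/10*3/10, 3/10 + 7/10*1/1) = [51/100, 1/1)
  emit 'a', narrow to [3/10, 11/25)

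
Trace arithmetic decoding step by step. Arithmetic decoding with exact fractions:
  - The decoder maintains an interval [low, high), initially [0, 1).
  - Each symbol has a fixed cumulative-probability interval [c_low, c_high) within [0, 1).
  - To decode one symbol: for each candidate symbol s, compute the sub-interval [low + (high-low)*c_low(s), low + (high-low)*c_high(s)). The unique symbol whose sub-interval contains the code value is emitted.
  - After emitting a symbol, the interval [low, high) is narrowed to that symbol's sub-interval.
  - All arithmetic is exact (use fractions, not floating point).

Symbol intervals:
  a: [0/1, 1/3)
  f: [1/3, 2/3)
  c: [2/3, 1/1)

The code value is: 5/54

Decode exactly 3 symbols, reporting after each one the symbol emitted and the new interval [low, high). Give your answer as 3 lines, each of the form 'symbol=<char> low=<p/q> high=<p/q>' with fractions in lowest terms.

Answer: symbol=a low=0/1 high=1/3
symbol=a low=0/1 high=1/9
symbol=c low=2/27 high=1/9

Derivation:
Step 1: interval [0/1, 1/1), width = 1/1 - 0/1 = 1/1
  'a': [0/1 + 1/1*0/1, 0/1 + 1/1*1/3) = [0/1, 1/3) <- contains code 5/54
  'f': [0/1 + 1/1*1/3, 0/1 + 1/1*2/3) = [1/3, 2/3)
  'c': [0/1 + 1/1*2/3, 0/1 + 1/1*1/1) = [2/3, 1/1)
  emit 'a', narrow to [0/1, 1/3)
Step 2: interval [0/1, 1/3), width = 1/3 - 0/1 = 1/3
  'a': [0/1 + 1/3*0/1, 0/1 + 1/3*1/3) = [0/1, 1/9) <- contains code 5/54
  'f': [0/1 + 1/3*1/3, 0/1 + 1/3*2/3) = [1/9, 2/9)
  'c': [0/1 + 1/3*2/3, 0/1 + 1/3*1/1) = [2/9, 1/3)
  emit 'a', narrow to [0/1, 1/9)
Step 3: interval [0/1, 1/9), width = 1/9 - 0/1 = 1/9
  'a': [0/1 + 1/9*0/1, 0/1 + 1/9*1/3) = [0/1, 1/27)
  'f': [0/1 + 1/9*1/3, 0/1 + 1/9*2/3) = [1/27, 2/27)
  'c': [0/1 + 1/9*2/3, 0/1 + 1/9*1/1) = [2/27, 1/9) <- contains code 5/54
  emit 'c', narrow to [2/27, 1/9)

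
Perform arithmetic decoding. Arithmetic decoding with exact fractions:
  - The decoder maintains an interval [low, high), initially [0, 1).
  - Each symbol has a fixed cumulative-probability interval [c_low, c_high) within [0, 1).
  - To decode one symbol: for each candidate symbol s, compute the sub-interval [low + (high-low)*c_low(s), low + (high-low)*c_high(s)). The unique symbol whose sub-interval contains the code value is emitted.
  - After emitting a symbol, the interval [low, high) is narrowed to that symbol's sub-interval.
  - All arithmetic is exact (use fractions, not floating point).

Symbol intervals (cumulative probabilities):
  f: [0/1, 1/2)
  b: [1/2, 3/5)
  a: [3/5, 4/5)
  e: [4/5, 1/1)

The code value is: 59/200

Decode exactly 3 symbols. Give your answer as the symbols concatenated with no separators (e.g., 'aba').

Step 1: interval [0/1, 1/1), width = 1/1 - 0/1 = 1/1
  'f': [0/1 + 1/1*0/1, 0/1 + 1/1*1/2) = [0/1, 1/2) <- contains code 59/200
  'b': [0/1 + 1/1*1/2, 0/1 + 1/1*3/5) = [1/2, 3/5)
  'a': [0/1 + 1/1*3/5, 0/1 + 1/1*4/5) = [3/5, 4/5)
  'e': [0/1 + 1/1*4/5, 0/1 + 1/1*1/1) = [4/5, 1/1)
  emit 'f', narrow to [0/1, 1/2)
Step 2: interval [0/1, 1/2), width = 1/2 - 0/1 = 1/2
  'f': [0/1 + 1/2*0/1, 0/1 + 1/2*1/2) = [0/1, 1/4)
  'b': [0/1 + 1/2*1/2, 0/1 + 1/2*3/5) = [1/4, 3/10) <- contains code 59/200
  'a': [0/1 + 1/2*3/5, 0/1 + 1/2*4/5) = [3/10, 2/5)
  'e': [0/1 + 1/2*4/5, 0/1 + 1/2*1/1) = [2/5, 1/2)
  emit 'b', narrow to [1/4, 3/10)
Step 3: interval [1/4, 3/10), width = 3/10 - 1/4 = 1/20
  'f': [1/4 + 1/20*0/1, 1/4 + 1/20*1/2) = [1/4, 11/40)
  'b': [1/4 + 1/20*1/2, 1/4 + 1/20*3/5) = [11/40, 7/25)
  'a': [1/4 + 1/20*3/5, 1/4 + 1/20*4/5) = [7/25, 29/100)
  'e': [1/4 + 1/20*4/5, 1/4 + 1/20*1/1) = [29/100, 3/10) <- contains code 59/200
  emit 'e', narrow to [29/100, 3/10)

Answer: fbe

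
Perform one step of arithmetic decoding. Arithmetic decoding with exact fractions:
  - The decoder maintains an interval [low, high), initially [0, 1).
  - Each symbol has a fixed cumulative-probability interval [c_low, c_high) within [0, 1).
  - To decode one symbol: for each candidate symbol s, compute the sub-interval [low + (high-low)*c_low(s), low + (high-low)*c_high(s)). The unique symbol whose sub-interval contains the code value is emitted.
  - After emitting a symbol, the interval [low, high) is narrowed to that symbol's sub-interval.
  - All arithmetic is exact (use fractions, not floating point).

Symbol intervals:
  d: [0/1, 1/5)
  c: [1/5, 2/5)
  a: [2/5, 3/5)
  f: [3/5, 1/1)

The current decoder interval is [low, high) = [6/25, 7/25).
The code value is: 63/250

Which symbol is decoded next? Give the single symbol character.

Answer: c

Derivation:
Interval width = high − low = 7/25 − 6/25 = 1/25
Scaled code = (code − low) / width = (63/250 − 6/25) / 1/25 = 3/10
  d: [0/1, 1/5) 
  c: [1/5, 2/5) ← scaled code falls here ✓
  a: [2/5, 3/5) 
  f: [3/5, 1/1) 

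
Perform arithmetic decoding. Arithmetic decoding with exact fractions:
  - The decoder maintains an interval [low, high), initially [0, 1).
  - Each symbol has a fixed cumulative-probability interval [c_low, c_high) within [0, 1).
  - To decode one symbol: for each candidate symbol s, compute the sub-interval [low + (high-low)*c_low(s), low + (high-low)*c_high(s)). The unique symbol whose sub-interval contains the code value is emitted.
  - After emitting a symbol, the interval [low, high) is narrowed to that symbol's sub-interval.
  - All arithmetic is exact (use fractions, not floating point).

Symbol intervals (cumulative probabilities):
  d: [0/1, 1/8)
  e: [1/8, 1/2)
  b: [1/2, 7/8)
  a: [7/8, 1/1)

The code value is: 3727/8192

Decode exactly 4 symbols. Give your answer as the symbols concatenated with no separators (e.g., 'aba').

Step 1: interval [0/1, 1/1), width = 1/1 - 0/1 = 1/1
  'd': [0/1 + 1/1*0/1, 0/1 + 1/1*1/8) = [0/1, 1/8)
  'e': [0/1 + 1/1*1/8, 0/1 + 1/1*1/2) = [1/8, 1/2) <- contains code 3727/8192
  'b': [0/1 + 1/1*1/2, 0/1 + 1/1*7/8) = [1/2, 7/8)
  'a': [0/1 + 1/1*7/8, 0/1 + 1/1*1/1) = [7/8, 1/1)
  emit 'e', narrow to [1/8, 1/2)
Step 2: interval [1/8, 1/2), width = 1/2 - 1/8 = 3/8
  'd': [1/8 + 3/8*0/1, 1/8 + 3/8*1/8) = [1/8, 11/64)
  'e': [1/8 + 3/8*1/8, 1/8 + 3/8*1/2) = [11/64, 5/16)
  'b': [1/8 + 3/8*1/2, 1/8 + 3/8*7/8) = [5/16, 29/64)
  'a': [1/8 + 3/8*7/8, 1/8 + 3/8*1/1) = [29/64, 1/2) <- contains code 3727/8192
  emit 'a', narrow to [29/64, 1/2)
Step 3: interval [29/64, 1/2), width = 1/2 - 29/64 = 3/64
  'd': [29/64 + 3/64*0/1, 29/64 + 3/64*1/8) = [29/64, 235/512) <- contains code 3727/8192
  'e': [29/64 + 3/64*1/8, 29/64 + 3/64*1/2) = [235/512, 61/128)
  'b': [29/64 + 3/64*1/2, 29/64 + 3/64*7/8) = [61/128, 253/512)
  'a': [29/64 + 3/64*7/8, 29/64 + 3/64*1/1) = [253/512, 1/2)
  emit 'd', narrow to [29/64, 235/512)
Step 4: interval [29/64, 235/512), width = 235/512 - 29/64 = 3/512
  'd': [29/64 + 3/512*0/1, 29/64 + 3/512*1/8) = [29/64, 1859/4096)
  'e': [29/64 + 3/512*1/8, 29/64 + 3/512*1/2) = [1859/4096, 467/1024) <- contains code 3727/8192
  'b': [29/64 + 3/512*1/2, 29/64 + 3/512*7/8) = [467/1024, 1877/4096)
  'a': [29/64 + 3/512*7/8, 29/64 + 3/512*1/1) = [1877/4096, 235/512)
  emit 'e', narrow to [1859/4096, 467/1024)

Answer: eade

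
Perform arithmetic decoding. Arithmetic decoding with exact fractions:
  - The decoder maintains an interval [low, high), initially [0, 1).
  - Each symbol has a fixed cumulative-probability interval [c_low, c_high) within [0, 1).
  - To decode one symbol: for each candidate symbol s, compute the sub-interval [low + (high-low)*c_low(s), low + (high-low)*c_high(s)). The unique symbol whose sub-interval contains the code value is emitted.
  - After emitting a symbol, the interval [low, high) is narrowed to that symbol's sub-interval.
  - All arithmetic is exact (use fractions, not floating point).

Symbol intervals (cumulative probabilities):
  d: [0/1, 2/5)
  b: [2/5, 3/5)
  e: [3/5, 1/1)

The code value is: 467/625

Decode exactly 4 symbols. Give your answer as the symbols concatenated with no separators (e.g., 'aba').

Step 1: interval [0/1, 1/1), width = 1/1 - 0/1 = 1/1
  'd': [0/1 + 1/1*0/1, 0/1 + 1/1*2/5) = [0/1, 2/5)
  'b': [0/1 + 1/1*2/5, 0/1 + 1/1*3/5) = [2/5, 3/5)
  'e': [0/1 + 1/1*3/5, 0/1 + 1/1*1/1) = [3/5, 1/1) <- contains code 467/625
  emit 'e', narrow to [3/5, 1/1)
Step 2: interval [3/5, 1/1), width = 1/1 - 3/5 = 2/5
  'd': [3/5 + 2/5*0/1, 3/5 + 2/5*2/5) = [3/5, 19/25) <- contains code 467/625
  'b': [3/5 + 2/5*2/5, 3/5 + 2/5*3/5) = [19/25, 21/25)
  'e': [3/5 + 2/5*3/5, 3/5 + 2/5*1/1) = [21/25, 1/1)
  emit 'd', narrow to [3/5, 19/25)
Step 3: interval [3/5, 19/25), width = 19/25 - 3/5 = 4/25
  'd': [3/5 + 4/25*0/1, 3/5 + 4/25*2/5) = [3/5, 83/125)
  'b': [3/5 + 4/25*2/5, 3/5 + 4/25*3/5) = [83/125, 87/125)
  'e': [3/5 + 4/25*3/5, 3/5 + 4/25*1/1) = [87/125, 19/25) <- contains code 467/625
  emit 'e', narrow to [87/125, 19/25)
Step 4: interval [87/125, 19/25), width = 19/25 - 87/125 = 8/125
  'd': [87/125 + 8/125*0/1, 87/125 + 8/125*2/5) = [87/125, 451/625)
  'b': [87/125 + 8/125*2/5, 87/125 + 8/125*3/5) = [451/625, 459/625)
  'e': [87/125 + 8/125*3/5, 87/125 + 8/125*1/1) = [459/625, 19/25) <- contains code 467/625
  emit 'e', narrow to [459/625, 19/25)

Answer: edee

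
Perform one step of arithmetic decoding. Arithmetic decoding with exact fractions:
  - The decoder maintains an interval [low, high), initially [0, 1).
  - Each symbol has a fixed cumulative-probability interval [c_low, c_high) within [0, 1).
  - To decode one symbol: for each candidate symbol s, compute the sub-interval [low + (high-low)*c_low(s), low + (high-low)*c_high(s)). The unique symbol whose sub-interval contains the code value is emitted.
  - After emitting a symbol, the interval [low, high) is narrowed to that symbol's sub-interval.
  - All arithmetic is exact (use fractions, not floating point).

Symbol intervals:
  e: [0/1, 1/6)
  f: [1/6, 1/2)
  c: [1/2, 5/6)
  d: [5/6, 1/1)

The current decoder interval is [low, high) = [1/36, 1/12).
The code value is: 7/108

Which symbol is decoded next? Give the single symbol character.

Interval width = high − low = 1/12 − 1/36 = 1/18
Scaled code = (code − low) / width = (7/108 − 1/36) / 1/18 = 2/3
  e: [0/1, 1/6) 
  f: [1/6, 1/2) 
  c: [1/2, 5/6) ← scaled code falls here ✓
  d: [5/6, 1/1) 

Answer: c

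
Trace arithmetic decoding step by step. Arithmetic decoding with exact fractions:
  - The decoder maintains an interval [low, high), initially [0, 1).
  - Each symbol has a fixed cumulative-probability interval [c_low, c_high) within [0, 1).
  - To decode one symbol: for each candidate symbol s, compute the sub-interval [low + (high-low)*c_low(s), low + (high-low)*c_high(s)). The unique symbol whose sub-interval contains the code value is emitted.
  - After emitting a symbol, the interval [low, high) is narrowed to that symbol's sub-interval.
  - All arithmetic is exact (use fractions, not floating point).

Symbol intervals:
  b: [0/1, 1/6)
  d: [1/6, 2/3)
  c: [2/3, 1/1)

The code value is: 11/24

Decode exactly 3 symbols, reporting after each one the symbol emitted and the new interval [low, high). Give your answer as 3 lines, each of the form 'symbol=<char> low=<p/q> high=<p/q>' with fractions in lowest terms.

Step 1: interval [0/1, 1/1), width = 1/1 - 0/1 = 1/1
  'b': [0/1 + 1/1*0/1, 0/1 + 1/1*1/6) = [0/1, 1/6)
  'd': [0/1 + 1/1*1/6, 0/1 + 1/1*2/3) = [1/6, 2/3) <- contains code 11/24
  'c': [0/1 + 1/1*2/3, 0/1 + 1/1*1/1) = [2/3, 1/1)
  emit 'd', narrow to [1/6, 2/3)
Step 2: interval [1/6, 2/3), width = 2/3 - 1/6 = 1/2
  'b': [1/6 + 1/2*0/1, 1/6 + 1/2*1/6) = [1/6, 1/4)
  'd': [1/6 + 1/2*1/6, 1/6 + 1/2*2/3) = [1/4, 1/2) <- contains code 11/24
  'c': [1/6 + 1/2*2/3, 1/6 + 1/2*1/1) = [1/2, 2/3)
  emit 'd', narrow to [1/4, 1/2)
Step 3: interval [1/4, 1/2), width = 1/2 - 1/4 = 1/4
  'b': [1/4 + 1/4*0/1, 1/4 + 1/4*1/6) = [1/4, 7/24)
  'd': [1/4 + 1/4*1/6, 1/4 + 1/4*2/3) = [7/24, 5/12)
  'c': [1/4 + 1/4*2/3, 1/4 + 1/4*1/1) = [5/12, 1/2) <- contains code 11/24
  emit 'c', narrow to [5/12, 1/2)

Answer: symbol=d low=1/6 high=2/3
symbol=d low=1/4 high=1/2
symbol=c low=5/12 high=1/2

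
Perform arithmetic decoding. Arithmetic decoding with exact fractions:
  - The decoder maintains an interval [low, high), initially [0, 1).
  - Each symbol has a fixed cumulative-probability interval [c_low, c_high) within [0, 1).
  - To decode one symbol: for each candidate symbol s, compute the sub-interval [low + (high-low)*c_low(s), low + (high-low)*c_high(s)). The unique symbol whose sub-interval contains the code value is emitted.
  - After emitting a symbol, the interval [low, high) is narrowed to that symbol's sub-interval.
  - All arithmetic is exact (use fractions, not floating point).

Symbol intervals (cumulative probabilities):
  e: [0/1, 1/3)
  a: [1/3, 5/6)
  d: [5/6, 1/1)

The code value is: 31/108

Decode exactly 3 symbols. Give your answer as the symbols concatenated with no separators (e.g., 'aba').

Step 1: interval [0/1, 1/1), width = 1/1 - 0/1 = 1/1
  'e': [0/1 + 1/1*0/1, 0/1 + 1/1*1/3) = [0/1, 1/3) <- contains code 31/108
  'a': [0/1 + 1/1*1/3, 0/1 + 1/1*5/6) = [1/3, 5/6)
  'd': [0/1 + 1/1*5/6, 0/1 + 1/1*1/1) = [5/6, 1/1)
  emit 'e', narrow to [0/1, 1/3)
Step 2: interval [0/1, 1/3), width = 1/3 - 0/1 = 1/3
  'e': [0/1 + 1/3*0/1, 0/1 + 1/3*1/3) = [0/1, 1/9)
  'a': [0/1 + 1/3*1/3, 0/1 + 1/3*5/6) = [1/9, 5/18)
  'd': [0/1 + 1/3*5/6, 0/1 + 1/3*1/1) = [5/18, 1/3) <- contains code 31/108
  emit 'd', narrow to [5/18, 1/3)
Step 3: interval [5/18, 1/3), width = 1/3 - 5/18 = 1/18
  'e': [5/18 + 1/18*0/1, 5/18 + 1/18*1/3) = [5/18, 8/27) <- contains code 31/108
  'a': [5/18 + 1/18*1/3, 5/18 + 1/18*5/6) = [8/27, 35/108)
  'd': [5/18 + 1/18*5/6, 5/18 + 1/18*1/1) = [35/108, 1/3)
  emit 'e', narrow to [5/18, 8/27)

Answer: ede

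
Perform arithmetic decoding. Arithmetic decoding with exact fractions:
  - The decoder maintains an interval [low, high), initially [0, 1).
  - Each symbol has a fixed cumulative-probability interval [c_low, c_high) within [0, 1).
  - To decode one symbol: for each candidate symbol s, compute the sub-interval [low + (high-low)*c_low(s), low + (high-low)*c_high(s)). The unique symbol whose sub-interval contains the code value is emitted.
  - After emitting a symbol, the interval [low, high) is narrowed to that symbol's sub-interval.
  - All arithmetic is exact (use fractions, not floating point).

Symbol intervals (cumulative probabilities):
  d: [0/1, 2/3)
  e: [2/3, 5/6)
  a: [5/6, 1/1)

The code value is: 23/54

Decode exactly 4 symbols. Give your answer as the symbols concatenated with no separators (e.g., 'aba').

Answer: ddae

Derivation:
Step 1: interval [0/1, 1/1), width = 1/1 - 0/1 = 1/1
  'd': [0/1 + 1/1*0/1, 0/1 + 1/1*2/3) = [0/1, 2/3) <- contains code 23/54
  'e': [0/1 + 1/1*2/3, 0/1 + 1/1*5/6) = [2/3, 5/6)
  'a': [0/1 + 1/1*5/6, 0/1 + 1/1*1/1) = [5/6, 1/1)
  emit 'd', narrow to [0/1, 2/3)
Step 2: interval [0/1, 2/3), width = 2/3 - 0/1 = 2/3
  'd': [0/1 + 2/3*0/1, 0/1 + 2/3*2/3) = [0/1, 4/9) <- contains code 23/54
  'e': [0/1 + 2/3*2/3, 0/1 + 2/3*5/6) = [4/9, 5/9)
  'a': [0/1 + 2/3*5/6, 0/1 + 2/3*1/1) = [5/9, 2/3)
  emit 'd', narrow to [0/1, 4/9)
Step 3: interval [0/1, 4/9), width = 4/9 - 0/1 = 4/9
  'd': [0/1 + 4/9*0/1, 0/1 + 4/9*2/3) = [0/1, 8/27)
  'e': [0/1 + 4/9*2/3, 0/1 + 4/9*5/6) = [8/27, 10/27)
  'a': [0/1 + 4/9*5/6, 0/1 + 4/9*1/1) = [10/27, 4/9) <- contains code 23/54
  emit 'a', narrow to [10/27, 4/9)
Step 4: interval [10/27, 4/9), width = 4/9 - 10/27 = 2/27
  'd': [10/27 + 2/27*0/1, 10/27 + 2/27*2/3) = [10/27, 34/81)
  'e': [10/27 + 2/27*2/3, 10/27 + 2/27*5/6) = [34/81, 35/81) <- contains code 23/54
  'a': [10/27 + 2/27*5/6, 10/27 + 2/27*1/1) = [35/81, 4/9)
  emit 'e', narrow to [34/81, 35/81)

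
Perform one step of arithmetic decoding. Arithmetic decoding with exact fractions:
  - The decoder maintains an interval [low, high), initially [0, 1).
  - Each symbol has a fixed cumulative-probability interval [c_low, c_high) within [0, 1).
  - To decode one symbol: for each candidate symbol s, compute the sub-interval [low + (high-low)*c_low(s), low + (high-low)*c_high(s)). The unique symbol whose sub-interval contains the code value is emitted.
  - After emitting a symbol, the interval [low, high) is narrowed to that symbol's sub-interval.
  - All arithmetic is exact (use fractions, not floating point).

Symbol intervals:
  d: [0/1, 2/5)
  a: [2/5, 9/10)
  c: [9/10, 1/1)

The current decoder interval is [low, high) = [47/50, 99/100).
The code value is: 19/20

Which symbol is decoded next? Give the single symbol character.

Answer: d

Derivation:
Interval width = high − low = 99/100 − 47/50 = 1/20
Scaled code = (code − low) / width = (19/20 − 47/50) / 1/20 = 1/5
  d: [0/1, 2/5) ← scaled code falls here ✓
  a: [2/5, 9/10) 
  c: [9/10, 1/1) 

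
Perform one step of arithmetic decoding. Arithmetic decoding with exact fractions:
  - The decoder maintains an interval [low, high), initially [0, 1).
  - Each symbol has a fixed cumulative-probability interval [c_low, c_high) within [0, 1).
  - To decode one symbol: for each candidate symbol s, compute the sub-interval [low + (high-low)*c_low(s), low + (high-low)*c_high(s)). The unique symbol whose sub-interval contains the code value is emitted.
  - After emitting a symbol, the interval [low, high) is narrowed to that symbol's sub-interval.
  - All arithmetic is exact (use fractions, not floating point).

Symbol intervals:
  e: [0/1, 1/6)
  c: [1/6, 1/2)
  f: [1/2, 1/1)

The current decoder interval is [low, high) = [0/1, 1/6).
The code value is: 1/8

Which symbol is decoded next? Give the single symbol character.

Interval width = high − low = 1/6 − 0/1 = 1/6
Scaled code = (code − low) / width = (1/8 − 0/1) / 1/6 = 3/4
  e: [0/1, 1/6) 
  c: [1/6, 1/2) 
  f: [1/2, 1/1) ← scaled code falls here ✓

Answer: f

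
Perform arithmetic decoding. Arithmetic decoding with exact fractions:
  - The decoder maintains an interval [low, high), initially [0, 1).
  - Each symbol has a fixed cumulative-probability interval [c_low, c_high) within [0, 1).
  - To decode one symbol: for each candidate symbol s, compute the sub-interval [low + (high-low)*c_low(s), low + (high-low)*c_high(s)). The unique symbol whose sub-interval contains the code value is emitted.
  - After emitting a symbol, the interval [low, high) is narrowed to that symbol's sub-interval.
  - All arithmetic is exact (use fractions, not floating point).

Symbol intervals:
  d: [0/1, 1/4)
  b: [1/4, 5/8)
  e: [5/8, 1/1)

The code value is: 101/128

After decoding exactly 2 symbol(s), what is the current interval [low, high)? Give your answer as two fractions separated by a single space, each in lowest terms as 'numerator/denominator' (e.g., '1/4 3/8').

Answer: 23/32 55/64

Derivation:
Step 1: interval [0/1, 1/1), width = 1/1 - 0/1 = 1/1
  'd': [0/1 + 1/1*0/1, 0/1 + 1/1*1/4) = [0/1, 1/4)
  'b': [0/1 + 1/1*1/4, 0/1 + 1/1*5/8) = [1/4, 5/8)
  'e': [0/1 + 1/1*5/8, 0/1 + 1/1*1/1) = [5/8, 1/1) <- contains code 101/128
  emit 'e', narrow to [5/8, 1/1)
Step 2: interval [5/8, 1/1), width = 1/1 - 5/8 = 3/8
  'd': [5/8 + 3/8*0/1, 5/8 + 3/8*1/4) = [5/8, 23/32)
  'b': [5/8 + 3/8*1/4, 5/8 + 3/8*5/8) = [23/32, 55/64) <- contains code 101/128
  'e': [5/8 + 3/8*5/8, 5/8 + 3/8*1/1) = [55/64, 1/1)
  emit 'b', narrow to [23/32, 55/64)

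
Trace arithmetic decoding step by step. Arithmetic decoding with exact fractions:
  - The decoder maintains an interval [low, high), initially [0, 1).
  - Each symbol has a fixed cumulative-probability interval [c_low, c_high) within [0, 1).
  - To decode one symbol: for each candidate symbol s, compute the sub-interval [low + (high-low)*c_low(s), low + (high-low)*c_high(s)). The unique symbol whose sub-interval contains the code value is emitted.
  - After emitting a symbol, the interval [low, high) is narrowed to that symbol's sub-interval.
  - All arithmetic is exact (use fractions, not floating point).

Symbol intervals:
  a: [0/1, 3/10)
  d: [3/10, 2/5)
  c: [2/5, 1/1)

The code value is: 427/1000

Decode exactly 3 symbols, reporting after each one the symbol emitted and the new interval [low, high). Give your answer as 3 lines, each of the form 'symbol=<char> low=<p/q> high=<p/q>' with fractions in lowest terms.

Step 1: interval [0/1, 1/1), width = 1/1 - 0/1 = 1/1
  'a': [0/1 + 1/1*0/1, 0/1 + 1/1*3/10) = [0/1, 3/10)
  'd': [0/1 + 1/1*3/10, 0/1 + 1/1*2/5) = [3/10, 2/5)
  'c': [0/1 + 1/1*2/5, 0/1 + 1/1*1/1) = [2/5, 1/1) <- contains code 427/1000
  emit 'c', narrow to [2/5, 1/1)
Step 2: interval [2/5, 1/1), width = 1/1 - 2/5 = 3/5
  'a': [2/5 + 3/5*0/1, 2/5 + 3/5*3/10) = [2/5, 29/50) <- contains code 427/1000
  'd': [2/5 + 3/5*3/10, 2/5 + 3/5*2/5) = [29/50, 16/25)
  'c': [2/5 + 3/5*2/5, 2/5 + 3/5*1/1) = [16/25, 1/1)
  emit 'a', narrow to [2/5, 29/50)
Step 3: interval [2/5, 29/50), width = 29/50 - 2/5 = 9/50
  'a': [2/5 + 9/50*0/1, 2/5 + 9/50*3/10) = [2/5, 227/500) <- contains code 427/1000
  'd': [2/5 + 9/50*3/10, 2/5 + 9/50*2/5) = [227/500, 59/125)
  'c': [2/5 + 9/50*2/5, 2/5 + 9/50*1/1) = [59/125, 29/50)
  emit 'a', narrow to [2/5, 227/500)

Answer: symbol=c low=2/5 high=1/1
symbol=a low=2/5 high=29/50
symbol=a low=2/5 high=227/500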